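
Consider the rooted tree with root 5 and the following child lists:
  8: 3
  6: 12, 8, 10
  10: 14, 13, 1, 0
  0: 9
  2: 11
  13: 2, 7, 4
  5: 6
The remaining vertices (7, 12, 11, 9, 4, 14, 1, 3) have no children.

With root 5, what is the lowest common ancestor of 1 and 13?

Path 1→root: 1 10 6 5; path 13→root: 13 10 6 5.
First common node: 10.

10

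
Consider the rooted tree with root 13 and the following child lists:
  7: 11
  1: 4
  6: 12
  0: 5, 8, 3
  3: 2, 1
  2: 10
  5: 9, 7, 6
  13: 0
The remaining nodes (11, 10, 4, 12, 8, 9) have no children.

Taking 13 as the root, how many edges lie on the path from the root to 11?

4

Path from 13 to 11: 13 – 0 – 5 – 7 – 11, which has 4 edges.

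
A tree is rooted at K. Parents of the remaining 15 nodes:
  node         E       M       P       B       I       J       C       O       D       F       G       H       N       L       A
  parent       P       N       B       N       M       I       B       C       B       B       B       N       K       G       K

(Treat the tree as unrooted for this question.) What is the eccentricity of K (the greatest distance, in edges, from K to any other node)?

The node farthest from K is O (E, L, J also at distance 4), via K-N-B-C-O — 4 edges.

4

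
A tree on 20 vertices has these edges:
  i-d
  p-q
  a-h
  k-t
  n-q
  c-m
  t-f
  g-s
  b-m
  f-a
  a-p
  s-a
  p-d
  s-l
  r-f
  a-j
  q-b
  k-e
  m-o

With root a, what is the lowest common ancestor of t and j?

Path t→root: t f a; path j→root: j a.
First common node: a.

a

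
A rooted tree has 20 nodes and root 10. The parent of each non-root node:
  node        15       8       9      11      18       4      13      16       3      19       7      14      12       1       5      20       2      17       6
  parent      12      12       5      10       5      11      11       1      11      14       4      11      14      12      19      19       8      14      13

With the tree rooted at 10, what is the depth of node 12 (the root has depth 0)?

3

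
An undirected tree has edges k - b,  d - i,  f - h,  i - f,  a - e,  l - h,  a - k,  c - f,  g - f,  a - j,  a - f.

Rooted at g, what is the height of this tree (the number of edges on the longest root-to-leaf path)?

4

The longest root-to-leaf path is g → f → a → k → b (4 edges).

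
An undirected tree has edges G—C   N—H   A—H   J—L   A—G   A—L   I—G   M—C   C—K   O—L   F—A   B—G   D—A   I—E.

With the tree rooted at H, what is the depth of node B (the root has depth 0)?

Climbing from B to the root: B–G–A–H. That's 3 steps.

3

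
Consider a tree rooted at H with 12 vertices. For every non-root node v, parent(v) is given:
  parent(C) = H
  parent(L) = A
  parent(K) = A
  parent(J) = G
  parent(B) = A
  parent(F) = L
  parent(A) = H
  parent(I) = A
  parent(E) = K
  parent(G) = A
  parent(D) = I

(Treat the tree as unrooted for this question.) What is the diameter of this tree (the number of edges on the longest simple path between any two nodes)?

4

Starting from J, a farthest node is D at distance 4.
One longest path: J–G–A–I–D.
So the diameter is 4.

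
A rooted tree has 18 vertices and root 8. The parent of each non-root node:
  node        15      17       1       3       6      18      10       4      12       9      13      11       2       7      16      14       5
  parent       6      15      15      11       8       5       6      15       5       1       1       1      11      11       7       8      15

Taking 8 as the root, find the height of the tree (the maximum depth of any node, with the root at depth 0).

16 sits deepest: 8 → 6 → 15 → 1 → 11 → 7 → 16 — 6 edges from the root.

6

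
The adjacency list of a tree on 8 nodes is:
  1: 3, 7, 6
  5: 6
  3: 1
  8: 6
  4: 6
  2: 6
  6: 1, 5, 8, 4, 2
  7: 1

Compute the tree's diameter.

3

A longest path is 7 – 1 – 6 – 4, with 3 edges.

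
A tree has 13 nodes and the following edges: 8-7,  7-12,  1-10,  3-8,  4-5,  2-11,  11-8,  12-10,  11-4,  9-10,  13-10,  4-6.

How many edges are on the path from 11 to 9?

Walking from 11: 11 - 8 - 7 - 12 - 10 - 9. Length 5.

5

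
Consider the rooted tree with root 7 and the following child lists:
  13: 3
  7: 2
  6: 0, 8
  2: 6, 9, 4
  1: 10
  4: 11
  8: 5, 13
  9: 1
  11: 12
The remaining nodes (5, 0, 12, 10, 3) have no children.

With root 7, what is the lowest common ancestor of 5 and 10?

2

5's ancestor chain is 5, 8, 6, 2, 7 and 10's is 10, 1, 9, 2, 7; they first meet at 2.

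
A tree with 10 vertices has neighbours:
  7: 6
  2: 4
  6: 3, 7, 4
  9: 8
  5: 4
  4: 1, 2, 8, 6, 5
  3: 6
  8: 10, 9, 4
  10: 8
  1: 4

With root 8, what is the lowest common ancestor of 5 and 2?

4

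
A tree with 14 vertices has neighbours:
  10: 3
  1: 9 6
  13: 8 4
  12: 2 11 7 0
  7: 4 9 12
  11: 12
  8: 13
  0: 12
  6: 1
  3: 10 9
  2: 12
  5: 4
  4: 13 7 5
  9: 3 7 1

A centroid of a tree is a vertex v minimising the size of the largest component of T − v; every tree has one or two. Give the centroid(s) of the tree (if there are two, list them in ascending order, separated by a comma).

If 7 is removed the pieces have sizes 5, 4, 4, all ≤ ⌊14/2⌋ = 7.
Every other node leaves some component of size > 7, so the centroid is unique.

7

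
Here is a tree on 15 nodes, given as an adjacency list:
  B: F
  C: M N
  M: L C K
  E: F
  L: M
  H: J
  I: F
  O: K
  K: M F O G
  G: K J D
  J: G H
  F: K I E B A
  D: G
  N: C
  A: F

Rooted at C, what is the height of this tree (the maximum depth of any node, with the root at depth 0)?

The longest root-to-leaf path is C → M → K → G → J → H (5 edges).

5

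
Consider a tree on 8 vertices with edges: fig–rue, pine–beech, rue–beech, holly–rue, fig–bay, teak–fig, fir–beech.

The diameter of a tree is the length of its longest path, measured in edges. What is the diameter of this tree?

4

BFS from pine reaches bay last, at distance 4; BFS from bay confirms no node is farther.
Path: pine – beech – rue – fig – bay.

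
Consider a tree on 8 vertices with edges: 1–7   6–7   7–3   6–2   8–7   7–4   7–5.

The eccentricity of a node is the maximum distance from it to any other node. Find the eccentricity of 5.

3

A farthest node from 5 is 2.
The path 5–7–6–2 has 3 edges.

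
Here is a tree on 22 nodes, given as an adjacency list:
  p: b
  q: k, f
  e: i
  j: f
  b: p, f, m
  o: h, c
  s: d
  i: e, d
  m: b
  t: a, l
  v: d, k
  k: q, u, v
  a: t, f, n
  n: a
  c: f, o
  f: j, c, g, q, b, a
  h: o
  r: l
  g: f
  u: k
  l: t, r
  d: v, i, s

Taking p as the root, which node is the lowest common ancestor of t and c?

f

Path t→root: t a f b p; path c→root: c f b p.
First common node: f.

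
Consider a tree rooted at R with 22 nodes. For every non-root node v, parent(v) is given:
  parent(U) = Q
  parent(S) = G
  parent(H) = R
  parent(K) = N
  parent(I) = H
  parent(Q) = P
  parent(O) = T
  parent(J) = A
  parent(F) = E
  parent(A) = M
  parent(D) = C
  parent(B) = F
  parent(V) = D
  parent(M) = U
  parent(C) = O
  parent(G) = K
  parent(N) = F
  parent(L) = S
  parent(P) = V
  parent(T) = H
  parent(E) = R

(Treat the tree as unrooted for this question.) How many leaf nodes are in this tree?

4

Exactly 4 nodes have a single neighbour: B, I, J, L.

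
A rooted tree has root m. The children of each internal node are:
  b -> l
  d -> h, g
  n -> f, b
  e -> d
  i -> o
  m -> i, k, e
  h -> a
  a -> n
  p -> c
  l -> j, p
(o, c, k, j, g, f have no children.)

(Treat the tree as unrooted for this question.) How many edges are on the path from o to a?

6

o – i – m – e – d – h – a: 6 edges.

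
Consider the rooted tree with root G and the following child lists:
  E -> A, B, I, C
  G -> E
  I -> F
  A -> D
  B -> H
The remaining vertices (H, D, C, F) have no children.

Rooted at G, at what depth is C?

2

G → E → C — 2 edges.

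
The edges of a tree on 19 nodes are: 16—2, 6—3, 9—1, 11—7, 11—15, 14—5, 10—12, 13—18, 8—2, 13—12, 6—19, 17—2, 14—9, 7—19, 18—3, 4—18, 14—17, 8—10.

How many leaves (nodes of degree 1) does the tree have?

5

Degree-1 nodes: 1, 4, 5, 15, 16 — 5 of them.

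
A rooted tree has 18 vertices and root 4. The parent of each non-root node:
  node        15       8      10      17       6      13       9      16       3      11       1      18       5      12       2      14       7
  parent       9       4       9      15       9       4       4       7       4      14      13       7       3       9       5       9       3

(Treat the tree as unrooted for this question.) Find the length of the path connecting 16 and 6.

The path is 16 - 7 - 3 - 4 - 9 - 6, which has 5 edges.

5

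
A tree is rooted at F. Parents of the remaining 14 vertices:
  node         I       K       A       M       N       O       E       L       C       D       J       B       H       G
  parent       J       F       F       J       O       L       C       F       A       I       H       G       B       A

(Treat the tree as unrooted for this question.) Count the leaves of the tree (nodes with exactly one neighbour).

Degree-1 nodes: D, E, K, M, N — 5 of them.

5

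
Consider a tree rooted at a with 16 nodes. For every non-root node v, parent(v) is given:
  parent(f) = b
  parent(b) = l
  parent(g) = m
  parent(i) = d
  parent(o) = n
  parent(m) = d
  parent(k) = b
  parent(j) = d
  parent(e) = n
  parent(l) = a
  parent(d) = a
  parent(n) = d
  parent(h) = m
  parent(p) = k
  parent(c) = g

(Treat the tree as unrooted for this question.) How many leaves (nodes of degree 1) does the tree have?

Degree-1 nodes: c, e, f, h, i, j, o, p — 8 of them.

8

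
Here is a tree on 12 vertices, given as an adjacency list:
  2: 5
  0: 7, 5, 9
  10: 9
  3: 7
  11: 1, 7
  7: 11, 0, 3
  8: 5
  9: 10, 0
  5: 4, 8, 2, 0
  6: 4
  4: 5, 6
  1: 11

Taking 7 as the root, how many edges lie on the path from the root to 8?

3

Path from 7 to 8: 7 – 0 – 5 – 8, which has 3 edges.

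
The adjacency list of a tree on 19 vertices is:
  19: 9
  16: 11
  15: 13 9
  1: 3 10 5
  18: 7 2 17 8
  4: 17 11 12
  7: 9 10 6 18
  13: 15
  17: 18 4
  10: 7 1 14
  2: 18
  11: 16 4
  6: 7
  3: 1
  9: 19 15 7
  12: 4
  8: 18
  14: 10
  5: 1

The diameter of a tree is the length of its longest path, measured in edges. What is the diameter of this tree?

8

BFS from 16 reaches 5 last, at distance 8; BFS from 5 confirms no node is farther.
Path: 16 - 11 - 4 - 17 - 18 - 7 - 10 - 1 - 5.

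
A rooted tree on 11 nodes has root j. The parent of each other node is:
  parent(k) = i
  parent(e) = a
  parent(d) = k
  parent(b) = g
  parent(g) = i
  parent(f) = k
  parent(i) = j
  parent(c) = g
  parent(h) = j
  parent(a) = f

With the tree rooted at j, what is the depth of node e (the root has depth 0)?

5

Climbing from e to the root: e–a–f–k–i–j. That's 5 steps.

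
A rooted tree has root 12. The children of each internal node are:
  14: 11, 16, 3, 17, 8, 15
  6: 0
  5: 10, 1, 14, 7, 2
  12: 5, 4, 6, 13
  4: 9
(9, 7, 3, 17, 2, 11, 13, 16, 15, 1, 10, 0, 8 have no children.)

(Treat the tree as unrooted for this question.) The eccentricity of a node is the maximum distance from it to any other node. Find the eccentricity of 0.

5

A farthest node from 0 is 15 (11, 8, 16, 3, 17 also at distance 5).
The path 0 – 6 – 12 – 5 – 14 – 15 has 5 edges.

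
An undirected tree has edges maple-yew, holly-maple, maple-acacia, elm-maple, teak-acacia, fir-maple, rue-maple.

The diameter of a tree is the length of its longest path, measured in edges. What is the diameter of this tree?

3

BFS from teak reaches yew last, at distance 3; BFS from yew confirms no node is farther.
Path: teak - acacia - maple - yew.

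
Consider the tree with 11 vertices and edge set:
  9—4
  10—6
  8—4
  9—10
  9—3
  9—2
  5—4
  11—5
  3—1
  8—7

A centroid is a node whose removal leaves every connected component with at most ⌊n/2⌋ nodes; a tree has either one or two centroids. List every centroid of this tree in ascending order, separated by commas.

9

Removing 9 splits the tree into components of sizes 5, 2, 2, 1; the largest is 5 ≤ ⌊11/2⌋ = 5.
No neighbour of 9 does as well, so 9 is the unique centroid.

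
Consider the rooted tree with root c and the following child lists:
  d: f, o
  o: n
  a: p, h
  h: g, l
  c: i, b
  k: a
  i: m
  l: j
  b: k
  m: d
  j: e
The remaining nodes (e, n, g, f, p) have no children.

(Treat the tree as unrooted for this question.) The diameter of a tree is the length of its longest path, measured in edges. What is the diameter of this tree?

12

BFS from n reaches e last, at distance 12; BFS from e confirms no node is farther.
Path: n – o – d – m – i – c – b – k – a – h – l – j – e.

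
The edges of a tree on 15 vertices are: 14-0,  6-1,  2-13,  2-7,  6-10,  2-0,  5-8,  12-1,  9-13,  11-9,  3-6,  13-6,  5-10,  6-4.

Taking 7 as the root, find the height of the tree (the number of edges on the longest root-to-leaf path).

6

The longest root-to-leaf path is 7–2–13–6–10–5–8 (6 edges).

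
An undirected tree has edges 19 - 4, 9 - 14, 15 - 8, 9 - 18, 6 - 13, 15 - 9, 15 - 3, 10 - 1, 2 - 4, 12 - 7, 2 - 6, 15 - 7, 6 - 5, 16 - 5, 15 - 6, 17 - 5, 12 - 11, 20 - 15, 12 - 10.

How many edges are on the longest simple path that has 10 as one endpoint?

Distances from 10 peak at 7, attained at 19.
10-12-7-15-6-2-4-19

7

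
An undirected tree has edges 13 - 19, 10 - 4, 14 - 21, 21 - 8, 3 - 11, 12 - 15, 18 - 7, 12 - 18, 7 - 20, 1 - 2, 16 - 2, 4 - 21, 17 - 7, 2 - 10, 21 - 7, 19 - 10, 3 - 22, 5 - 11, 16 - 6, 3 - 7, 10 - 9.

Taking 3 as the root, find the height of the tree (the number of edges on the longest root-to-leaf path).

7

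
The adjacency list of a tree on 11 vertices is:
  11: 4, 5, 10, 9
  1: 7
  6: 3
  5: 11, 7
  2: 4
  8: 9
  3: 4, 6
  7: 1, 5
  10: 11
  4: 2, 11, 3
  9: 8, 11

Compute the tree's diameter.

6

BFS from 6 reaches 1 last, at distance 6; BFS from 1 confirms no node is farther.
Path: 6 - 3 - 4 - 11 - 5 - 7 - 1.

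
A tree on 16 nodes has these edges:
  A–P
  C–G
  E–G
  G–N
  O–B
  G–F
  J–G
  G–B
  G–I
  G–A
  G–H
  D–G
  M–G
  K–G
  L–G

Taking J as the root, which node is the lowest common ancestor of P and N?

G

Path P→root: P A G J; path N→root: N G J.
First common node: G.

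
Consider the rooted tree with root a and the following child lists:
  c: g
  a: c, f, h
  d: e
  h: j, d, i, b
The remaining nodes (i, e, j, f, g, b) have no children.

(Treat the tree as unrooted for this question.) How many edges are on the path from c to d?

c – a – h – d: 3 edges.

3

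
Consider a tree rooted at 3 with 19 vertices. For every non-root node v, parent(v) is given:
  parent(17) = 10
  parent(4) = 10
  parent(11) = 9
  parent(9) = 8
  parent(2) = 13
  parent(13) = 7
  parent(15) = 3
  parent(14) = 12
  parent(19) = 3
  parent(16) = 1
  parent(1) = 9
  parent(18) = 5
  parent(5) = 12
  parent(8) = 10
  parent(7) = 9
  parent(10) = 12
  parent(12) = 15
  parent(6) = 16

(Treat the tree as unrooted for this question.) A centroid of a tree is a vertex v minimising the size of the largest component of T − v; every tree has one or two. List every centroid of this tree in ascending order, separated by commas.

10

If 10 is removed the pieces have sizes 9, 7, 1, 1, all ≤ ⌊19/2⌋ = 9.
Every other node leaves some component of size > 9, so the centroid is unique.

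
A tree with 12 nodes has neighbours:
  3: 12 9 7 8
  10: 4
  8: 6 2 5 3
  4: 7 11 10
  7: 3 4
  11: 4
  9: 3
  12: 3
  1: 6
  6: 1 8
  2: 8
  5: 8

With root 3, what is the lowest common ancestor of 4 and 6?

3

4's ancestor chain is 4, 7, 3 and 6's is 6, 8, 3; they first meet at 3.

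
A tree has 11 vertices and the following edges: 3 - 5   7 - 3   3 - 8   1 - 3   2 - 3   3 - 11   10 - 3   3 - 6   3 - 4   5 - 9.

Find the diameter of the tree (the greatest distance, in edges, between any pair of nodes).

3

A longest path is 9 – 5 – 3 – 1, with 3 edges.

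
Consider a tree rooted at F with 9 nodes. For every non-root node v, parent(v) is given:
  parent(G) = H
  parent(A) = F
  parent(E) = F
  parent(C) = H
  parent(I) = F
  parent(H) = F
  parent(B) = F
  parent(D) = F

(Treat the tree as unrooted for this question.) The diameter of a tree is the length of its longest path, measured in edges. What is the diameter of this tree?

Starting from C, a farthest node is B at distance 3.
One longest path: C - H - F - B.
So the diameter is 3.

3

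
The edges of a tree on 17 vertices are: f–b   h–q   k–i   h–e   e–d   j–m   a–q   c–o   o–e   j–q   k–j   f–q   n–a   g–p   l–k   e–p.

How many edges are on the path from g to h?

3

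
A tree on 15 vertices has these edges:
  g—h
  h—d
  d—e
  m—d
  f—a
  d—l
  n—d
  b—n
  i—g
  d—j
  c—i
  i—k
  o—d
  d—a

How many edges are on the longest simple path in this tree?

6

BFS from k reaches f last, at distance 6; BFS from f confirms no node is farther.
Path: k – i – g – h – d – a – f.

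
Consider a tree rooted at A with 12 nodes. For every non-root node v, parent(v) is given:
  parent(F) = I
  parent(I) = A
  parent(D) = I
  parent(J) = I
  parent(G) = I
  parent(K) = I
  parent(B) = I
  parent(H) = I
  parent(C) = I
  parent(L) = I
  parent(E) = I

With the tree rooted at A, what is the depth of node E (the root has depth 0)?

Climbing from E to the root: E–I–A. That's 2 steps.

2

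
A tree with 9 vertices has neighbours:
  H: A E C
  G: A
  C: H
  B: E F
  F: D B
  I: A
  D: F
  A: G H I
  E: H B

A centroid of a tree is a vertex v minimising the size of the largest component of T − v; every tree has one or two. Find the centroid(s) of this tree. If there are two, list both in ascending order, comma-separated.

H

Removing H splits the tree into components of sizes 4, 3, 1; the largest is 4 ≤ ⌊9/2⌋ = 4.
No neighbour of H does as well, so H is the unique centroid.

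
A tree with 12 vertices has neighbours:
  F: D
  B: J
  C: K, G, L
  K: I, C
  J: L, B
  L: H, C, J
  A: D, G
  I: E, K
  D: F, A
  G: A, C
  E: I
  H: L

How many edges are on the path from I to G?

I - K - C - G: 3 edges.

3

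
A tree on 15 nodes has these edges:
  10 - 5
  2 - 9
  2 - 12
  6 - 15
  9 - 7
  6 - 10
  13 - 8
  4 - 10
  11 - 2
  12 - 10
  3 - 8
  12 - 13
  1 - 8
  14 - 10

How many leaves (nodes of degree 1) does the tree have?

8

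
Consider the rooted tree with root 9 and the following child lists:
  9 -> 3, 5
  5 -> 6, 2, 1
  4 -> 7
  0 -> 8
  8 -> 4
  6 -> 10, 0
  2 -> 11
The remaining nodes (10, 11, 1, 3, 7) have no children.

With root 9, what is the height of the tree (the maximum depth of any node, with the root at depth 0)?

6

A deepest node is 7, reached by 9 → 5 → 6 → 0 → 8 → 4 → 7.
That path has 6 edges, so the height is 6.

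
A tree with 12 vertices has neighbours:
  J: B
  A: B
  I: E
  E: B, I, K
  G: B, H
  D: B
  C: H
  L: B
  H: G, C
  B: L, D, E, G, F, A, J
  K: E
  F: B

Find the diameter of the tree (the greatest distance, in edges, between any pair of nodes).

Starting from C, a farthest node is I at distance 5.
One longest path: C–H–G–B–E–I.
So the diameter is 5.

5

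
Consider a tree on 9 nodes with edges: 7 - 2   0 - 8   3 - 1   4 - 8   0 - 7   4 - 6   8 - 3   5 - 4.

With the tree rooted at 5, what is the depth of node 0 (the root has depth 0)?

3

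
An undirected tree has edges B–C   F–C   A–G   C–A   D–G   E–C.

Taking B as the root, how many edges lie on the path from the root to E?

2

Path from B to E: B–C–E, which has 2 edges.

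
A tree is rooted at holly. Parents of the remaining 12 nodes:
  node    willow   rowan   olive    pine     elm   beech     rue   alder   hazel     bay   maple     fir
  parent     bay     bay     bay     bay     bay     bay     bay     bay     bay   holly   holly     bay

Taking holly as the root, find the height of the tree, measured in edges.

2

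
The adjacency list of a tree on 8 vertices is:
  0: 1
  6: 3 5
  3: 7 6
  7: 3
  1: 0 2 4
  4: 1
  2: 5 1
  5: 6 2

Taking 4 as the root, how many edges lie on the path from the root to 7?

6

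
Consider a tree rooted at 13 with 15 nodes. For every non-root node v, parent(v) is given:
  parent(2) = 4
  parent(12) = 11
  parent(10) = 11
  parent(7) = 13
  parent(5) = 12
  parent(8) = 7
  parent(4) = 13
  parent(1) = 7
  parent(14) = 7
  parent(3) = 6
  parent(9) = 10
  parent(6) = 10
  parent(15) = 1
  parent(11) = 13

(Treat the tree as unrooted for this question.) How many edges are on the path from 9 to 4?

Walking from 9: 9 - 10 - 11 - 13 - 4. Length 4.

4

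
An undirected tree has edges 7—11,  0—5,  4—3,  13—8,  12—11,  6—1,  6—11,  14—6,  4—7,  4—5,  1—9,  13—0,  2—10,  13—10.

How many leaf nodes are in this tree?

Degree-1 nodes: 2, 3, 8, 9, 12, 14 — 6 of them.

6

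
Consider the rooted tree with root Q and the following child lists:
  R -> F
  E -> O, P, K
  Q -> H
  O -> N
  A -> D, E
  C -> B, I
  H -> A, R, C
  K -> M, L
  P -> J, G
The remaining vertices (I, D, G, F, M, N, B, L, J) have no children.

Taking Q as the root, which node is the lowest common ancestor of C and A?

C's ancestor chain is C, H, Q and A's is A, H, Q; they first meet at H.

H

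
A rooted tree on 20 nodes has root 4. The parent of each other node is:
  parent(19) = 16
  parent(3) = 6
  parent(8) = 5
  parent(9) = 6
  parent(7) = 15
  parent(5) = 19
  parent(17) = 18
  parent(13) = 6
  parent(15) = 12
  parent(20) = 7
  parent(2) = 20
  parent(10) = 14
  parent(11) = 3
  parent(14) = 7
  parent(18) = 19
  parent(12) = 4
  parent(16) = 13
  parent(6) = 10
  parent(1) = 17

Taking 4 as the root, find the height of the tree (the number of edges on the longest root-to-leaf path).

12

A deepest node is 1, reached by 4 – 12 – 15 – 7 – 14 – 10 – 6 – 13 – 16 – 19 – 18 – 17 – 1.
That path has 12 edges, so the height is 12.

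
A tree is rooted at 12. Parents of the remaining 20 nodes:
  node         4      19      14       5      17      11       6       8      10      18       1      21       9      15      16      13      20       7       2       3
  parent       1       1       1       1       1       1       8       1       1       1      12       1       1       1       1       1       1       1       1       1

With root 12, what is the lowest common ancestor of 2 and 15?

1

Path 2→root: 2 1 12; path 15→root: 15 1 12.
First common node: 1.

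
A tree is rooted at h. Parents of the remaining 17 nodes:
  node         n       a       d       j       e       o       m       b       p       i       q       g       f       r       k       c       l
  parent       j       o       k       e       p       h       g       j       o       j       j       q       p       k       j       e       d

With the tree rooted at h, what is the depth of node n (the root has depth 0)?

5

Path from h to n: h → o → p → e → j → n, which has 5 edges.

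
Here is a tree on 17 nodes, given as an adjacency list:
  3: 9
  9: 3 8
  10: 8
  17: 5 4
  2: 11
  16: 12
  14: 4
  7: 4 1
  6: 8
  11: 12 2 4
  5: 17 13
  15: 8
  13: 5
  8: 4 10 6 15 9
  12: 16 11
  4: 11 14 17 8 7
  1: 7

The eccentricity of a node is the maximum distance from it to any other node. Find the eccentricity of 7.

The node farthest from 7 is 13 (16, 3 also at distance 4), via 7 – 4 – 17 – 5 – 13 — 4 edges.

4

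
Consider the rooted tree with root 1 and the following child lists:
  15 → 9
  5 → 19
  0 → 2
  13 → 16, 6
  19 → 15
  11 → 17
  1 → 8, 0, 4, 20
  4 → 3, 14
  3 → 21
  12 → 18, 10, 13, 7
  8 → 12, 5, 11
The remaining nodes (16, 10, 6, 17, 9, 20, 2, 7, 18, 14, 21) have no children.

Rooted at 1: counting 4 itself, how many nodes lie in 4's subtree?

The subtree rooted at 4 contains: 4, 3, 14, 21 — 4 nodes.

4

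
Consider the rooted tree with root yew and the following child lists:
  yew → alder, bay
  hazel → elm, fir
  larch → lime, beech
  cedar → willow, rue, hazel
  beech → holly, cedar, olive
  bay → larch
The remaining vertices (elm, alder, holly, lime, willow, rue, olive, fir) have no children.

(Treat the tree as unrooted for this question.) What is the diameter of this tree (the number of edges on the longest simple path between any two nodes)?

7

Starting from alder, a farthest node is fir at distance 7.
One longest path: alder-yew-bay-larch-beech-cedar-hazel-fir.
So the diameter is 7.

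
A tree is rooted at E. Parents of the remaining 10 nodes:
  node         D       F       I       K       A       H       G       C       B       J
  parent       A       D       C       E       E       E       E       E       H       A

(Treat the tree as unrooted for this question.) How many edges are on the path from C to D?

C – E – A – D: 3 edges.

3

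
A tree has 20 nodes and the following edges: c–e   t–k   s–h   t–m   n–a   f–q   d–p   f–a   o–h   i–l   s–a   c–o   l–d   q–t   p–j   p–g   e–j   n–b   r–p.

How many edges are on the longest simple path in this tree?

A longest path is k – t – q – f – a – s – h – o – c – e – j – p – d – l – i, with 14 edges.

14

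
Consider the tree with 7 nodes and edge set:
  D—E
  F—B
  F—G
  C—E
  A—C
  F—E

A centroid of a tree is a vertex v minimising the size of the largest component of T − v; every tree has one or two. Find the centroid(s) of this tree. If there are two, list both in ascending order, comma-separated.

E

Delete E: the remaining components have sizes 3, 2, 1. Max 3 ≤ 3, so E is a centroid.
No neighbour of E does as well, so E is the unique centroid.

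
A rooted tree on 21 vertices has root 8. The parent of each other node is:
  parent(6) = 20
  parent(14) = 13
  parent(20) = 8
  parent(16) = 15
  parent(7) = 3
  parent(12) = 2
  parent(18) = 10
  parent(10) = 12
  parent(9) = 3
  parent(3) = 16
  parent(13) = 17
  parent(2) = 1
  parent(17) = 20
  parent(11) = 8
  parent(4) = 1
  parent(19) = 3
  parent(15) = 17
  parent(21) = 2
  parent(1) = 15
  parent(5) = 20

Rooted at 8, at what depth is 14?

8 – 20 – 17 – 13 – 14 — 4 edges.

4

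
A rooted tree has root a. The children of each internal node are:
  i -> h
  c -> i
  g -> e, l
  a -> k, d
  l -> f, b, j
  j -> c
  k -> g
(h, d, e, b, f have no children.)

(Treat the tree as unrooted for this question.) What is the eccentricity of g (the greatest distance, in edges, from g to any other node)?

5

The node farthest from g is h, via g-l-j-c-i-h — 5 edges.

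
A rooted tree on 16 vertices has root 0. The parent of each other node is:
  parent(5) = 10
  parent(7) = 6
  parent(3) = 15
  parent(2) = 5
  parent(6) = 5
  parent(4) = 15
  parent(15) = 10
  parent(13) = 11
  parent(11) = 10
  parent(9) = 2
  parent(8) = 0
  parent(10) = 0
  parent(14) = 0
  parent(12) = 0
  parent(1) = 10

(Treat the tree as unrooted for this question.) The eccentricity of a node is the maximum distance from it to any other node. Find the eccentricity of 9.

5

Distances from 9 peak at 5, attained at 3 (14, 8, 12, 4, 13 also at distance 5).
9-2-5-10-15-3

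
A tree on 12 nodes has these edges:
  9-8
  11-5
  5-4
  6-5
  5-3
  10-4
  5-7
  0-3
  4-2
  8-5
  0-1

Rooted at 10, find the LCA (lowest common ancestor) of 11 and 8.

5

11's ancestor chain is 11, 5, 4, 10 and 8's is 8, 5, 4, 10; they first meet at 5.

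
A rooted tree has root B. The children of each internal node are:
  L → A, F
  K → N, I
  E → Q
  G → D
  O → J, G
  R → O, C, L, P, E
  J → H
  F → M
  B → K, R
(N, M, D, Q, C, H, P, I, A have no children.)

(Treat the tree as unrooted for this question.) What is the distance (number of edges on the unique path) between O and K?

Walking from O: O–R–B–K. Length 3.

3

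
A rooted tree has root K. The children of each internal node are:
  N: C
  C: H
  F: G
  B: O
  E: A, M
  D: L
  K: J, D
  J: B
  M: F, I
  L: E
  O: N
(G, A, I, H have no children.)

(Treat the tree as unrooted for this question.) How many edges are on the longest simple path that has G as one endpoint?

12

A farthest node from G is H.
The path G – F – M – E – L – D – K – J – B – O – N – C – H has 12 edges.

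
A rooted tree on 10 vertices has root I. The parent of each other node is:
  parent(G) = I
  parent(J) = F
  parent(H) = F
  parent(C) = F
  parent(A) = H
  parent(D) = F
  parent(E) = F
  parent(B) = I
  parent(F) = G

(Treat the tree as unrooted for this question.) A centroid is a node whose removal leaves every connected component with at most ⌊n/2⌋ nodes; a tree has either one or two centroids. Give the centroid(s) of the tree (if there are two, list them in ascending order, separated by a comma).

F

Removing F splits the tree into components of sizes 3, 2, 1, 1, 1, 1; the largest is 3 ≤ ⌊10/2⌋ = 5.
No neighbour of F does as well, so F is the unique centroid.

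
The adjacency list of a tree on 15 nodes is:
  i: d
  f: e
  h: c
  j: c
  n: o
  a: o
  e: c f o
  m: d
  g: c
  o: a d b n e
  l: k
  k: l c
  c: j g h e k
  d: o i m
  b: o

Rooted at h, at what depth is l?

Path from h to l: h – c – k – l, which has 3 edges.

3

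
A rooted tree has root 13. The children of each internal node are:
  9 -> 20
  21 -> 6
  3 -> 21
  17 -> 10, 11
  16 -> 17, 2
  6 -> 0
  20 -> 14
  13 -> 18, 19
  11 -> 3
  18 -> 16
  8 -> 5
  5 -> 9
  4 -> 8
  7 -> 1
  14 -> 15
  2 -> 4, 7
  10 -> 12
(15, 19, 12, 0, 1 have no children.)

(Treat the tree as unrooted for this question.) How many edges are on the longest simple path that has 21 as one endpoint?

The node farthest from 21 is 15, via 21-3-11-17-16-2-4-8-5-9-20-14-15 — 12 edges.

12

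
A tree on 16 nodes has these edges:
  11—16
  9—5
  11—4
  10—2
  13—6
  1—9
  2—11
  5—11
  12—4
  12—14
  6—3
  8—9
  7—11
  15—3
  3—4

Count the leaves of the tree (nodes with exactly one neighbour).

Degree-1 nodes: 1, 7, 8, 10, 13, 14, 15, 16 — 8 of them.

8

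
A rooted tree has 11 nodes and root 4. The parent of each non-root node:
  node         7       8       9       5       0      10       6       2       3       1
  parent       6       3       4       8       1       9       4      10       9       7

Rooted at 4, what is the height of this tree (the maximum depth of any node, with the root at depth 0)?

4

The longest root-to-leaf path is 4-9-3-8-5 (4 edges).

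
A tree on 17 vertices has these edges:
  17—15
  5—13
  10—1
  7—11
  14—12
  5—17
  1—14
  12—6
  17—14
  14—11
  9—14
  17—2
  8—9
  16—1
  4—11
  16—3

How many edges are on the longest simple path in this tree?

6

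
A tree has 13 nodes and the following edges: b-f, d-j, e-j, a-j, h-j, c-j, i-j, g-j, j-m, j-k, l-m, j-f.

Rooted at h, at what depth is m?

2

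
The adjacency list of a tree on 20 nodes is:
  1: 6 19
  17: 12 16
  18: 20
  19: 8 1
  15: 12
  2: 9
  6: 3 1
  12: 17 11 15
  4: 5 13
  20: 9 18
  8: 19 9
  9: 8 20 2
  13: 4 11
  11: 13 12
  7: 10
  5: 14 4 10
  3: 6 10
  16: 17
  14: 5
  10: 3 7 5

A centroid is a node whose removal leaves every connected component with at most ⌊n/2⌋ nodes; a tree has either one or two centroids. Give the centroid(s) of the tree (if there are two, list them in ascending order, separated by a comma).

Removing 10 splits the tree into components of sizes 9, 9, 1; the largest is 9 ≤ ⌊20/2⌋ = 10.
No neighbour of 10 does as well, so 10 is the unique centroid.

10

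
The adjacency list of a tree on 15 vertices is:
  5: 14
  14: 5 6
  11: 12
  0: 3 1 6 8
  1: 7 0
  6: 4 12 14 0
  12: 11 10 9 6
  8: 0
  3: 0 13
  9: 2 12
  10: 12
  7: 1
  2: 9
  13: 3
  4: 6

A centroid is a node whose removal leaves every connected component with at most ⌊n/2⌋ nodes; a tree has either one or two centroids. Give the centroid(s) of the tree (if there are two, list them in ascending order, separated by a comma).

Removing 6 splits the tree into components of sizes 6, 5, 2, 1; the largest is 6 ≤ ⌊15/2⌋ = 7.
No neighbour of 6 does as well, so 6 is the unique centroid.

6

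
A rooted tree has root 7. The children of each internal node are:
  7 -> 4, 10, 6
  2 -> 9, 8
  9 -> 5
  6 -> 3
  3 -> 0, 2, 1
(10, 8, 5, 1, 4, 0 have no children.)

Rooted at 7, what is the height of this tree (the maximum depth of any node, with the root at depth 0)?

A deepest node is 5, reached by 7 → 6 → 3 → 2 → 9 → 5.
That path has 5 edges, so the height is 5.

5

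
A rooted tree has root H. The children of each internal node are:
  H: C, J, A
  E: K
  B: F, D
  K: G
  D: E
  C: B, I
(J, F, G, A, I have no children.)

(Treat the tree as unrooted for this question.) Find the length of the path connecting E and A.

Walking from E: E - D - B - C - H - A. Length 5.

5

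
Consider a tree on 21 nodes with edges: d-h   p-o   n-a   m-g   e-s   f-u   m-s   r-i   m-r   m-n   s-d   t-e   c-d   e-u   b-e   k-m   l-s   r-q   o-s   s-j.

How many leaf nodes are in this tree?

Degree-1 nodes: a, b, c, f, g, h, i, j, k, l, p, q, t — 13 of them.

13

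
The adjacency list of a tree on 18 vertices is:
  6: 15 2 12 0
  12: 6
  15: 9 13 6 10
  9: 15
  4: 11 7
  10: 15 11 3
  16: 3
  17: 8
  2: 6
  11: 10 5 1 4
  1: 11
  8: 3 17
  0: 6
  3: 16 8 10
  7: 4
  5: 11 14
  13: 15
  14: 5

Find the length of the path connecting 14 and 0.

The path is 14–5–11–10–15–6–0, which has 6 edges.

6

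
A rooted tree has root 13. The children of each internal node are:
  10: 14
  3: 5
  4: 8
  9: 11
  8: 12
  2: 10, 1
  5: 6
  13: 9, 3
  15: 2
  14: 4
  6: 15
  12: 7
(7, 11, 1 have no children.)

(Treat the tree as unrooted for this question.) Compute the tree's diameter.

BFS from 7 reaches 11 last, at distance 13; BFS from 11 confirms no node is farther.
Path: 7 - 12 - 8 - 4 - 14 - 10 - 2 - 15 - 6 - 5 - 3 - 13 - 9 - 11.

13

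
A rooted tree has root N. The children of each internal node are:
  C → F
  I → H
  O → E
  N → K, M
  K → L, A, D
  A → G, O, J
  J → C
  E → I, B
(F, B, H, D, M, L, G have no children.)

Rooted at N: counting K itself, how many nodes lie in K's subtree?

13

The subtree rooted at K contains: K, A, D, L, O, G, J, E, C, B, I, F, H — 13 nodes.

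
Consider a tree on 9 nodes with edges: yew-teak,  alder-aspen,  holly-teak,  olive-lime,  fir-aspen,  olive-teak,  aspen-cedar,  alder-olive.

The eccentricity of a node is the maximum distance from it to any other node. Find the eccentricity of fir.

5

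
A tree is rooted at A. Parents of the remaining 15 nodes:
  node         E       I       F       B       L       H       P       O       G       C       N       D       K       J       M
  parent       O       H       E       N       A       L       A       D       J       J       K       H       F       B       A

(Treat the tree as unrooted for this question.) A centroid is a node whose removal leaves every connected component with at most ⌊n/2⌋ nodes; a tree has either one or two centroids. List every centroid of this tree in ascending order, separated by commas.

Removing O splits the tree into components of sizes 8, 7; the largest is 8 ≤ ⌊16/2⌋ = 8.
Its neighbour E also leaves a largest component of size 8, so both are centroids.

E, O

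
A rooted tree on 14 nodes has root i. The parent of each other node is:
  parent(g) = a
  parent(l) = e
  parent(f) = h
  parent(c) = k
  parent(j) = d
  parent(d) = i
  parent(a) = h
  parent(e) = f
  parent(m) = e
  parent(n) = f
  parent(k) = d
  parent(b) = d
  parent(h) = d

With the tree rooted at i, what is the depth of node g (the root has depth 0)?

i–d–h–a–g — 4 edges.

4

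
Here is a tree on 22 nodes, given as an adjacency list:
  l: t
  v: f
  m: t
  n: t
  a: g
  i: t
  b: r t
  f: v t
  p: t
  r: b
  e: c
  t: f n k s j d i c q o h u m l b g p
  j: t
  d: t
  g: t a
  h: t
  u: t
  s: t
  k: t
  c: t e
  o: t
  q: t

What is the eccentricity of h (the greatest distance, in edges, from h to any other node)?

3

Distances from h peak at 3, attained at r (e, a, v also at distance 3).
h – t – b – r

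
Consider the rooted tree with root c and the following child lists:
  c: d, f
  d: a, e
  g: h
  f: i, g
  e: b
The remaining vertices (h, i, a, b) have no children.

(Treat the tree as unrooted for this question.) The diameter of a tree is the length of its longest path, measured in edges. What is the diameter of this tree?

6

A longest path is b–e–d–c–f–g–h, with 6 edges.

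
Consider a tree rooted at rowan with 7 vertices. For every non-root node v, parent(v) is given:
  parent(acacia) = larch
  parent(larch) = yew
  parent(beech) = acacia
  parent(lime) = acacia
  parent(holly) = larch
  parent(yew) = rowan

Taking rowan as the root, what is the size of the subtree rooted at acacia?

3

Descendants of acacia (including itself): acacia, beech, lime. That's 3.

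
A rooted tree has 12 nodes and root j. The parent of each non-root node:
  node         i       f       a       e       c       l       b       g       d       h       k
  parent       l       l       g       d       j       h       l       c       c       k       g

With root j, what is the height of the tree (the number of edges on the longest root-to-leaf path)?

6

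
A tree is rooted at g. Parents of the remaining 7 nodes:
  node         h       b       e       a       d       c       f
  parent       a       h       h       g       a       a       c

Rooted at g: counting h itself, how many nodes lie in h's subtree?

h's subtree: {h, e, b}, size 3.

3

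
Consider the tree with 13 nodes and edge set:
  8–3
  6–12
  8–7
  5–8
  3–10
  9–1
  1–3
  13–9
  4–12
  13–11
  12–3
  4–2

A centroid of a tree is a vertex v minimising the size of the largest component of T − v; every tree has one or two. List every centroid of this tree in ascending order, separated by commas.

If 3 is removed the pieces have sizes 4, 4, 3, 1, all ≤ ⌊13/2⌋ = 6.
Every other node leaves some component of size > 6, so the centroid is unique.

3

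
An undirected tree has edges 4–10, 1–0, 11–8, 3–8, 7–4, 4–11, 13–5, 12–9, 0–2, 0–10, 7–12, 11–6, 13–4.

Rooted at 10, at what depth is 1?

10 – 0 – 1 — 2 edges.

2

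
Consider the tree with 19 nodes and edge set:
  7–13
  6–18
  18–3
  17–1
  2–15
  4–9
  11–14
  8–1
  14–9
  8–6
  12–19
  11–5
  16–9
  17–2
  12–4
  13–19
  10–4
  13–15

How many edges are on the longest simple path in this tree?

BFS from 5 reaches 3 last, at distance 15; BFS from 3 confirms no node is farther.
Path: 5-11-14-9-4-12-19-13-15-2-17-1-8-6-18-3.

15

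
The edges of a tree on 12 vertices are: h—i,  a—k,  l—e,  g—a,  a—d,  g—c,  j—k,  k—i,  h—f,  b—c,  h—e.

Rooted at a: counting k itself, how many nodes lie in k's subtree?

7

Descendants of k (including itself): k, i, j, h, e, f, l. That's 7.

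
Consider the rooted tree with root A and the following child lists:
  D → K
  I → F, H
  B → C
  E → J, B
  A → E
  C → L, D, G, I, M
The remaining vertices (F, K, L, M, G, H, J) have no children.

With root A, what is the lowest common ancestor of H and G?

C

Ancestors of H (toward the root): H, I, C, B, E, A.
Ancestors of G: G, C, B, E, A.
The deepest node appearing in both lists is C.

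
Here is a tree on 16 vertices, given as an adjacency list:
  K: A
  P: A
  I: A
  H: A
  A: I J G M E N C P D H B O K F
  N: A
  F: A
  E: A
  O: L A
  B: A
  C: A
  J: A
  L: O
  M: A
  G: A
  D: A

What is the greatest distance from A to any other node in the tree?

2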